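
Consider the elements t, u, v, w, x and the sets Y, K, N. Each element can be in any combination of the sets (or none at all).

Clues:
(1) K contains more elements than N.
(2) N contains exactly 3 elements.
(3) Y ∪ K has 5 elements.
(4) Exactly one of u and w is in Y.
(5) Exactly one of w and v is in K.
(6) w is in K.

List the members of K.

K = {t, u, w, x}

From (6): w ∈ K.
(5) (exactly one): v ∉ K.
Suppose t ∉ K: no assignment then satisfies all the clues, so t ∈ K.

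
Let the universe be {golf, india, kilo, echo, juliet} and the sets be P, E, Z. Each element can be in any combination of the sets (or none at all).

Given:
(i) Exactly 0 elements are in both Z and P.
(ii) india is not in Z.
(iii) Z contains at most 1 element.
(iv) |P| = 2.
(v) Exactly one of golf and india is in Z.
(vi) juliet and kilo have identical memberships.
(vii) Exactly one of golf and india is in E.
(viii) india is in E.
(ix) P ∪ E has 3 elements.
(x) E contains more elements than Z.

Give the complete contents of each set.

P = {juliet, kilo}; E = {india, juliet, kilo}; Z = {golf}

From (ii): india ∉ Z.
From (viii): india ∈ E.
(v) (exactly one): golf ∈ Z.
(vii) (exactly one): golf ∉ E.
(iii): Z already has 1, so the rest are out.
Suppose golf ∈ P: no assignment then satisfies all the clues, so golf ∉ P.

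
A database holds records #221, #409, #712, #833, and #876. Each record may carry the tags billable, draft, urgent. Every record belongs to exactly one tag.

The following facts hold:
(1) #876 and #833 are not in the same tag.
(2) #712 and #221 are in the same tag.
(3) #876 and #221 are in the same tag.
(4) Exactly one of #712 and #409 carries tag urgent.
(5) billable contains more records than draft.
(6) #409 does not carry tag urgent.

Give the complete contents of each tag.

billable = {#409, #833}; draft = {}; urgent = {#221, #712, #876}

From (6): #409 ∉ urgent.
(4) (exactly one): #712 ∈ urgent.
(2): #221 matches #712: #221 ∉ billable.
(2): #221 matches #712: #221 ∉ draft.
(2): #221 matches #712: #221 ∈ urgent.
(3): #876 matches #221: #876 ∉ billable.
(3): #876 matches #221: #876 ∉ draft.
(3): #876 matches #221: #876 ∈ urgent.
(1): #833 ∉ urgent.
Suppose #409 ∉ billable: no assignment then satisfies all the clues, so #409 ∈ billable.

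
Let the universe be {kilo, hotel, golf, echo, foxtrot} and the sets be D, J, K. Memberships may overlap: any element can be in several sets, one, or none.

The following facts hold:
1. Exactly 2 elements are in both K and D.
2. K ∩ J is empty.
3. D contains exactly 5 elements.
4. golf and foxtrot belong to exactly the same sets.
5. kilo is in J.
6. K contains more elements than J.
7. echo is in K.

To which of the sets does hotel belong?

hotel: D, K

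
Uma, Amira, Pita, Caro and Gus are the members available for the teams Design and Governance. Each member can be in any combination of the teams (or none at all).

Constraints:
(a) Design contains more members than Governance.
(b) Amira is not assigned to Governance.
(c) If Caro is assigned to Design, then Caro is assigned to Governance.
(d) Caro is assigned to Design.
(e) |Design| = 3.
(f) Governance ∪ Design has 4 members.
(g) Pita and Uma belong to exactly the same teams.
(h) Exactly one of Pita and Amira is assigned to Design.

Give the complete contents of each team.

Design = {Caro, Pita, Uma}; Governance = {Caro, Gus}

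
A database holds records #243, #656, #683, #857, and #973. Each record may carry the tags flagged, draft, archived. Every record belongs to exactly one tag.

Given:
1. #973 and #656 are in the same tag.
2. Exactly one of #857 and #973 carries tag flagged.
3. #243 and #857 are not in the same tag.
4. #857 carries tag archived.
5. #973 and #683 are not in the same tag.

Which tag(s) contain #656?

From (4): #857 ∈ archived.
(2) (exactly one): #973 ∈ flagged.
(3): #243 ∉ archived.
(5): #683 ∉ flagged.
(1): #656 matches #973: #656 ∈ flagged.

#656: flagged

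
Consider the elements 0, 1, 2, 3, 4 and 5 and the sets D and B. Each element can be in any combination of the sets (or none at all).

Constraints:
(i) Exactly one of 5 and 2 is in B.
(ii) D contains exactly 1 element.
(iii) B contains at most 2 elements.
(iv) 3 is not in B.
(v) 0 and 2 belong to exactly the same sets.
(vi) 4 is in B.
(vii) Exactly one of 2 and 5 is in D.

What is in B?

B = {4, 5}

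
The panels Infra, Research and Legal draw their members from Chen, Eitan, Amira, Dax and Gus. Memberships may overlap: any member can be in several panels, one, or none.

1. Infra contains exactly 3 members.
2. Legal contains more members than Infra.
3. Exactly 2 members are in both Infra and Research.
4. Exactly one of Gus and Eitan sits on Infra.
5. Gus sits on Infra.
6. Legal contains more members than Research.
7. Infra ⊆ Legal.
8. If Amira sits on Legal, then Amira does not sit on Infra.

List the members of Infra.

Infra = {Chen, Dax, Gus}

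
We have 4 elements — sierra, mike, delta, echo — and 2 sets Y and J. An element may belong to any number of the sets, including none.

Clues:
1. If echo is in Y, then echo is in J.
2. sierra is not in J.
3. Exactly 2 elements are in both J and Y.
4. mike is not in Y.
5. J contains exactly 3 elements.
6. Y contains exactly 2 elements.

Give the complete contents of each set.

From (2): sierra ∉ J.
From (4): mike ∉ Y.
(5): only 3 candidates remain for J, so all are in.
Suppose sierra ∈ Y: no assignment then satisfies all the clues, so sierra ∉ Y.

Y = {delta, echo}; J = {delta, echo, mike}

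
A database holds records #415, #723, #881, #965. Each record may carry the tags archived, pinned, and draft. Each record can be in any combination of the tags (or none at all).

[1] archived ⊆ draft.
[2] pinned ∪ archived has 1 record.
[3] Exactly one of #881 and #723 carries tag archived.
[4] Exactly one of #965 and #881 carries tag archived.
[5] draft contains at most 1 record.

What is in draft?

draft = {#881}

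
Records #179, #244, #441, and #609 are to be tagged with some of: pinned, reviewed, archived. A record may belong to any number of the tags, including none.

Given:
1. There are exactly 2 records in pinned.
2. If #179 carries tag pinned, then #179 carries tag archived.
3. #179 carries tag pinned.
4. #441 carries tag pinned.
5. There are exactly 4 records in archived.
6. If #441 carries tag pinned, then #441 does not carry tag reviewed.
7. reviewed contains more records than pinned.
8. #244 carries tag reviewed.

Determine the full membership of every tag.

pinned = {#179, #441}; reviewed = {#179, #244, #609}; archived = {#179, #244, #441, #609}

From (3): #179 ∈ pinned.
From (4): #441 ∈ pinned.
From (8): #244 ∈ reviewed.
(1): pinned already has 2, so the rest are out.
(2): #179 ∈ archived.
(5): only 4 candidates remain for archived, so all are in.
(6): #441 ∉ reviewed.
Suppose #179 ∉ reviewed: no assignment then satisfies all the clues, so #179 ∈ reviewed.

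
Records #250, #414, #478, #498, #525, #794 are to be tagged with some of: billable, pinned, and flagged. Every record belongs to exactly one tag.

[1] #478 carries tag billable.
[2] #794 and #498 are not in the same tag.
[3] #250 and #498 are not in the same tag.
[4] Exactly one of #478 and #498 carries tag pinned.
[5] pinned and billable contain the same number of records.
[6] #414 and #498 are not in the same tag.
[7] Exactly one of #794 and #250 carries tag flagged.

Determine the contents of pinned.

pinned = {#498, #525}

From (1): #478 ∈ billable.
(4) (exactly one): #498 ∈ pinned.
(6): #414 ∉ pinned.
(2): #794 ∉ pinned.
(3): #250 ∉ pinned.
Suppose #525 ∉ pinned: no assignment then satisfies all the clues, so #525 ∈ pinned.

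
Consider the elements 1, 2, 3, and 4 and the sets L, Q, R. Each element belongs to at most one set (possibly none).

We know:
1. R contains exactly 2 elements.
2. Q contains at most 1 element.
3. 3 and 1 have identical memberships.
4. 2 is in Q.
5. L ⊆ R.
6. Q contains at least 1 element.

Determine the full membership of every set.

L = {}; Q = {2}; R = {1, 3}

From (4): 2 ∈ Q.
(2): Q already has 1, so the rest are out.
Suppose 1 ∈ L: no assignment then satisfies all the clues, so 1 ∉ L.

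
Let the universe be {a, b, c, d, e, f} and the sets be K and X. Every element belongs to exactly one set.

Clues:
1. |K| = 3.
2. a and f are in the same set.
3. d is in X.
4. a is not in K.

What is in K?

From (3): d ∈ X.
From (4): a ∉ K.
(2): f matches a: f ∉ K.
Only one set left: a ∈ X.
Only one set left: f ∈ X.
(1): only 3 candidates remain for K, so all are in.

K = {b, c, e}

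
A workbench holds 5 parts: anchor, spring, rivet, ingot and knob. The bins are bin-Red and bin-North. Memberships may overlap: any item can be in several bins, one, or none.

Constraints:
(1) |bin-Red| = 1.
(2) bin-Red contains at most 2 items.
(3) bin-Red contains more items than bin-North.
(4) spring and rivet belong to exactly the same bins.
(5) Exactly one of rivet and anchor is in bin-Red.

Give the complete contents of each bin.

bin-Red = {anchor}; bin-North = {}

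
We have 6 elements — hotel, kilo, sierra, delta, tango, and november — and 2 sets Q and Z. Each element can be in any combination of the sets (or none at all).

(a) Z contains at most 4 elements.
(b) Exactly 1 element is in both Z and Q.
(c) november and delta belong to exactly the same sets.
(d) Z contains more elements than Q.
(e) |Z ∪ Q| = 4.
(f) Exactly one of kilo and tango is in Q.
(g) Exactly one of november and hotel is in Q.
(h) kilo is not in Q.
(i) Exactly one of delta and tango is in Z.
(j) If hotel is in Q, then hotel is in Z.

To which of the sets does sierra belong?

sierra: none

From (h): kilo ∉ Q.
(f) (exactly one): tango ∈ Q.
Suppose sierra ∈ Q: no assignment then satisfies all the clues, so sierra ∉ Q.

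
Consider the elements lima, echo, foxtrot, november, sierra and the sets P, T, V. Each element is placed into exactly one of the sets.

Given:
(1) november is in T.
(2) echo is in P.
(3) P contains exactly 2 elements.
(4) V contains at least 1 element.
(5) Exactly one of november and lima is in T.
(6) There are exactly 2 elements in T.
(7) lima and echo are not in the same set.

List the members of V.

V = {lima}

From (1): november ∈ T.
From (2): echo ∈ P.
(5) (exactly one): lima ∉ T.
(7): lima ∉ P.
Only one set left: lima ∈ V.
Suppose foxtrot ∈ V: no assignment then satisfies all the clues, so foxtrot ∉ V.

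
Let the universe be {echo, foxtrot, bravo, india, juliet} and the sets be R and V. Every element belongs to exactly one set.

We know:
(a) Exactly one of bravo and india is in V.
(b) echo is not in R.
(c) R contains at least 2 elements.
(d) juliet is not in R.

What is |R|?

2

From (b): echo ∉ R.
From (d): juliet ∉ R.
Only one set left: echo ∈ V.
Only one set left: juliet ∈ V.
Suppose foxtrot ∉ R: no assignment then satisfies all the clues, so foxtrot ∈ R.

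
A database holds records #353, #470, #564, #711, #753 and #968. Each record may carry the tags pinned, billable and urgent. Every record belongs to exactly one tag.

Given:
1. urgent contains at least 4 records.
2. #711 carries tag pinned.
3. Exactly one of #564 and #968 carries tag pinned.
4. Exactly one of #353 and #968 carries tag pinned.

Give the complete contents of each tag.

pinned = {#711, #968}; billable = {}; urgent = {#353, #470, #564, #753}

From (2): #711 ∈ pinned.
Suppose #353 ∈ pinned: no assignment then satisfies all the clues, so #353 ∉ pinned.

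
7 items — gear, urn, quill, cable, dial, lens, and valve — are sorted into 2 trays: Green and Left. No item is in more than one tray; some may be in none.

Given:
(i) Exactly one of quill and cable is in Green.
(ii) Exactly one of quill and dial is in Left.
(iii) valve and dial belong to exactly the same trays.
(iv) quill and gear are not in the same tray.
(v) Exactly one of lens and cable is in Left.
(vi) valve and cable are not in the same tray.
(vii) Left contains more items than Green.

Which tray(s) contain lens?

lens: Left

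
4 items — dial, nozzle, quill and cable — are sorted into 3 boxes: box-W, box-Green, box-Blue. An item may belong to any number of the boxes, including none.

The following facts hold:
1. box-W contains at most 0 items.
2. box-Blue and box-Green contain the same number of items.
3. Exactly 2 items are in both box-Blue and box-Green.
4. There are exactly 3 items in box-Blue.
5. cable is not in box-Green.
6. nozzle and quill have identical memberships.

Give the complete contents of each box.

box-W = {}; box-Green = {dial, nozzle, quill}; box-Blue = {cable, nozzle, quill}

From (5): cable ∉ box-Green.
(1): box-W already has 0, so the rest are out.
Suppose dial ∉ box-Green: no assignment then satisfies all the clues, so dial ∈ box-Green.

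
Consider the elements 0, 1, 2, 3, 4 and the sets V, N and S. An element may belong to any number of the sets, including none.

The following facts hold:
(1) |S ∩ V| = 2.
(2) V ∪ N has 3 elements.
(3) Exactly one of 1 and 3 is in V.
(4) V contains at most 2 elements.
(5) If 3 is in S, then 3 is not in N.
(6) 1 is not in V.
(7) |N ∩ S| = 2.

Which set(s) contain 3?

3: S, V

From (6): 1 ∉ V.
(3) (exactly one): 3 ∈ V.
Suppose 3 ∈ N: no assignment then satisfies all the clues, so 3 ∉ N.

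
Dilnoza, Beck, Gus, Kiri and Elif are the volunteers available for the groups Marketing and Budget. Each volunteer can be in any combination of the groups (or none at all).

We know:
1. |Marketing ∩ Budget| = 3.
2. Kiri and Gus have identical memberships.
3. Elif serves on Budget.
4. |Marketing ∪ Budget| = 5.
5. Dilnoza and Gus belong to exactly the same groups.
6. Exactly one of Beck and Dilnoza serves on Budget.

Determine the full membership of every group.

Marketing = {Beck, Dilnoza, Gus, Kiri}; Budget = {Dilnoza, Elif, Gus, Kiri}

From (3): Elif ∈ Budget.
Suppose Dilnoza ∉ Marketing: no assignment then satisfies all the clues, so Dilnoza ∈ Marketing.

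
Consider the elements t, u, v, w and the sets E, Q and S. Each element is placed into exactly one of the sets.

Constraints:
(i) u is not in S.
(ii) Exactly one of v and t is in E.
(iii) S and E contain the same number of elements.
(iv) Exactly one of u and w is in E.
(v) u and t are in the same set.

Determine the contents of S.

S = {v, w}

From (i): u ∉ S.
(v): t matches u: t ∉ S.
Suppose v ∉ S: no assignment then satisfies all the clues, so v ∈ S.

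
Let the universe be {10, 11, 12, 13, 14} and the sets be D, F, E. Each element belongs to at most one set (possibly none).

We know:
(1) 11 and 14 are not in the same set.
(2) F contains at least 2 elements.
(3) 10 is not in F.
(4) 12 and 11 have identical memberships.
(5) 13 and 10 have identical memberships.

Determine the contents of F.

F = {11, 12}

From (3): 10 ∉ F.
(5): 13 matches 10: 13 ∉ F.
Suppose 11 ∉ F: no assignment then satisfies all the clues, so 11 ∈ F.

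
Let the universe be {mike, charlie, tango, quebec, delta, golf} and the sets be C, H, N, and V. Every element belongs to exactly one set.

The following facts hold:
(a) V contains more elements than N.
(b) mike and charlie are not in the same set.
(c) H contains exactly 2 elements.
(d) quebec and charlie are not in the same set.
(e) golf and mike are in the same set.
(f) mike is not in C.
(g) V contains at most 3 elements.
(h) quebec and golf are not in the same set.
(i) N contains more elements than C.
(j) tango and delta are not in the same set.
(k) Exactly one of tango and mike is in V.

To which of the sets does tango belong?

From (f): mike ∉ C.
(e): golf matches mike: golf ∉ C.
Suppose tango ∈ C: no assignment then satisfies all the clues, so tango ∉ C.

tango: H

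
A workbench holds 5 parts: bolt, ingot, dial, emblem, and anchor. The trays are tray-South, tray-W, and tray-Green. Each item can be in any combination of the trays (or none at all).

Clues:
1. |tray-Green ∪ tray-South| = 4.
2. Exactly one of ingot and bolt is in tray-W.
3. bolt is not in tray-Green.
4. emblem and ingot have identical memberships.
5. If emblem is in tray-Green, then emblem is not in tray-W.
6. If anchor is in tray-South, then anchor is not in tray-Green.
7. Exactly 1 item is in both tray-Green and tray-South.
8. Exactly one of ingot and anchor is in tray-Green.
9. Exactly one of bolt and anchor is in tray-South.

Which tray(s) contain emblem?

emblem: tray-Green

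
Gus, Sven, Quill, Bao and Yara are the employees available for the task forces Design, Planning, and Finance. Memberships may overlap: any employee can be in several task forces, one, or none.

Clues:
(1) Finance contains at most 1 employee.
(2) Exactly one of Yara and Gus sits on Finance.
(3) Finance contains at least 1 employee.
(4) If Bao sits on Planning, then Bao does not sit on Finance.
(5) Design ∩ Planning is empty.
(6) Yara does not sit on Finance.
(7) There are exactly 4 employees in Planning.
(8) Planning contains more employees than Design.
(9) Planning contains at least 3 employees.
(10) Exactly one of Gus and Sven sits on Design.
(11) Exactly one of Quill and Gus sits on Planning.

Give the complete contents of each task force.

Design = {Gus}; Planning = {Bao, Quill, Sven, Yara}; Finance = {Gus}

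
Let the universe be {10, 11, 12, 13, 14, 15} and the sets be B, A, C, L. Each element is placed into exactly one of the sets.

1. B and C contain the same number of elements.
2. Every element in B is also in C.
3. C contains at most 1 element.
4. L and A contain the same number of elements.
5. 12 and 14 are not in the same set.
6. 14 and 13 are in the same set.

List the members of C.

C = {}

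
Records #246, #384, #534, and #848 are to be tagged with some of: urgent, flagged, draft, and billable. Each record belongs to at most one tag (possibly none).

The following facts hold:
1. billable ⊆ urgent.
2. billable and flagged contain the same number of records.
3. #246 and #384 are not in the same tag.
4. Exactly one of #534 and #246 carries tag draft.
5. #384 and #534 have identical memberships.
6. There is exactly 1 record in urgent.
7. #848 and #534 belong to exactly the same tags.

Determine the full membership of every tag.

urgent = {#246}; flagged = {}; draft = {#384, #534, #848}; billable = {}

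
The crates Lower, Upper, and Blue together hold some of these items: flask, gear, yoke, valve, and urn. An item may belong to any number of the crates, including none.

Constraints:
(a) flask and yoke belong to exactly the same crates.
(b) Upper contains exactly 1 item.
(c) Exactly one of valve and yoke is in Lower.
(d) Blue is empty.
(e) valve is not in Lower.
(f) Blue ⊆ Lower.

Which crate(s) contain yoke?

yoke: Lower

From (e): valve ∉ Lower.
(c) (exactly one): yoke ∈ Lower.
(d): Blue already has 0, so the rest are out.
(a): flask matches yoke: flask ∈ Lower.
Suppose yoke ∈ Upper: no assignment then satisfies all the clues, so yoke ∉ Upper.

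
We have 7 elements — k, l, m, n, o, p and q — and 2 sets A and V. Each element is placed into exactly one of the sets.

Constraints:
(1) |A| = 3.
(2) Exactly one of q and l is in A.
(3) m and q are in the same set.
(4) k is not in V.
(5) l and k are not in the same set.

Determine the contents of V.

V = {l, n, o, p}

From (4): k ∉ V.
Only one set left: k ∈ A.
(5): l ∉ A.
Only one set left: l ∈ V.
(2) (exactly one): q ∈ A.
(3): m matches q: m ∈ A.
(1): A already has 3, so the rest are out.
Only one set left: n ∈ V.
Only one set left: o ∈ V.
Only one set left: p ∈ V.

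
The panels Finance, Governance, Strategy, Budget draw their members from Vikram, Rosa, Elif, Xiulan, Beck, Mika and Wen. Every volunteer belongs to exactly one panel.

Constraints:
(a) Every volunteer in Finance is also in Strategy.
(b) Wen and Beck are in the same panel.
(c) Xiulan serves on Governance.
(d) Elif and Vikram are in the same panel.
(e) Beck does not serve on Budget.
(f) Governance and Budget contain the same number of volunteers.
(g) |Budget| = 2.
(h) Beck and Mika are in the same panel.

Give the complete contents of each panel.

Finance = {}; Governance = {Rosa, Xiulan}; Strategy = {Beck, Mika, Wen}; Budget = {Elif, Vikram}

From (c): Xiulan ∈ Governance.
From (e): Beck ∉ Budget.
(b): Wen matches Beck: Wen ∉ Budget.
(h): Mika matches Beck: Mika ∉ Budget.
Suppose Vikram ∈ Finance: no assignment then satisfies all the clues, so Vikram ∉ Finance.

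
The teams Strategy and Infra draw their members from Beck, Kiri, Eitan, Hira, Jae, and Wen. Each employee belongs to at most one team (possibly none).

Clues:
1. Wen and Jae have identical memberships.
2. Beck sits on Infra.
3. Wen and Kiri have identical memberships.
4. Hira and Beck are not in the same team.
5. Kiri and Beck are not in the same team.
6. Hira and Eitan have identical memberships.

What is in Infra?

Infra = {Beck}

From (2): Beck ∈ Infra.
(4): Hira ∉ Infra.
(5): Kiri ∉ Infra.
(6): Eitan matches Hira: Eitan ∉ Infra.
(3): Wen matches Kiri: Wen ∉ Infra.
(1): Jae matches Wen: Jae ∉ Infra.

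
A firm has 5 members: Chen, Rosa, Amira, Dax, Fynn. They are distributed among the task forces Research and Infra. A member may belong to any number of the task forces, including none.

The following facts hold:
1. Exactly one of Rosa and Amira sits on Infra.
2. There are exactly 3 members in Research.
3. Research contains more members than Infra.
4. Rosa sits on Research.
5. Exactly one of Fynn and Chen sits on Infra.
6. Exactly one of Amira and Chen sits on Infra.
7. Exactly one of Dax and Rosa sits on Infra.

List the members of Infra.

Infra = {Chen, Rosa}

From (4): Rosa ∈ Research.
Suppose Chen ∉ Infra: no assignment then satisfies all the clues, so Chen ∈ Infra.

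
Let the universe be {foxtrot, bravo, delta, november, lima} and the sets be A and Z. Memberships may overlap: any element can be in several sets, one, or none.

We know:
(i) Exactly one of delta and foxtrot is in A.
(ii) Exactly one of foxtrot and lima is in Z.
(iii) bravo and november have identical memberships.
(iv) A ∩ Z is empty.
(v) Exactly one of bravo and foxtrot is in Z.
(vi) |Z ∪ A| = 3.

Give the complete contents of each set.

A = {delta, lima}; Z = {foxtrot}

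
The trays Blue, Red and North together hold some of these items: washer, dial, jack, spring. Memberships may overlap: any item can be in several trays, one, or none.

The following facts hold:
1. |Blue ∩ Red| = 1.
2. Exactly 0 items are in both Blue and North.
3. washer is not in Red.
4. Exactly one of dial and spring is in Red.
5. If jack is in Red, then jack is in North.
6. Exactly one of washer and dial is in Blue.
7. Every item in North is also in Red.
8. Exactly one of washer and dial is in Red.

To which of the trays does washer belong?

washer: none

From (3): washer ∉ Red.
(7) contrapositive: washer ∉ North.
(8) (exactly one): dial ∈ Red.
(4) (exactly one): spring ∉ Red.
(7) contrapositive: spring ∉ North.
Suppose washer ∈ Blue: no assignment then satisfies all the clues, so washer ∉ Blue.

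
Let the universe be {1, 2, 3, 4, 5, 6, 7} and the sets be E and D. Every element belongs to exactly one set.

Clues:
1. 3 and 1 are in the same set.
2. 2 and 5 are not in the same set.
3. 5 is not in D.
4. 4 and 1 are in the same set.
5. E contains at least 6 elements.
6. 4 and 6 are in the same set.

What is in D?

From (3): 5 ∉ D.
Only one set left: 5 ∈ E.
(2): 2 ∉ E.
(5): only 6 candidates remain for E, so all are in.
Only one set left: 2 ∈ D.

D = {2}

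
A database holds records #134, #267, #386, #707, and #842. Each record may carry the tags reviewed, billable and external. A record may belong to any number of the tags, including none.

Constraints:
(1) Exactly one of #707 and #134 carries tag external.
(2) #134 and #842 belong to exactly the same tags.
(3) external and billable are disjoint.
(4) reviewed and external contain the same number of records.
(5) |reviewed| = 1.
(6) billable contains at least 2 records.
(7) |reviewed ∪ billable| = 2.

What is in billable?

billable = {#267, #386}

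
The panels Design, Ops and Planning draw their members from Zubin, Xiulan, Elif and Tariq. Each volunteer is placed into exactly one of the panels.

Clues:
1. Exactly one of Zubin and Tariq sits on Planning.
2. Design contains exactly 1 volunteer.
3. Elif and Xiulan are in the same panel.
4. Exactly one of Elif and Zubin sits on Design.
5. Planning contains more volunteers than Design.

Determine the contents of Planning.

Planning = {Elif, Tariq, Xiulan}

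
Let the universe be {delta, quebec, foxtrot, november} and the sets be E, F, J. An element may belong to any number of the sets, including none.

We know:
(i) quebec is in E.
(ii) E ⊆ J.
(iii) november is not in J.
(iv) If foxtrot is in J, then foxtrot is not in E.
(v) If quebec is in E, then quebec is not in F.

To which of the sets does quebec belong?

From (i): quebec ∈ E.
From (iii): november ∉ J.
(ii) with quebec ∈ E: quebec ∈ J.
(ii) contrapositive: november ∉ E.
(v): quebec ∉ F.

quebec: E, J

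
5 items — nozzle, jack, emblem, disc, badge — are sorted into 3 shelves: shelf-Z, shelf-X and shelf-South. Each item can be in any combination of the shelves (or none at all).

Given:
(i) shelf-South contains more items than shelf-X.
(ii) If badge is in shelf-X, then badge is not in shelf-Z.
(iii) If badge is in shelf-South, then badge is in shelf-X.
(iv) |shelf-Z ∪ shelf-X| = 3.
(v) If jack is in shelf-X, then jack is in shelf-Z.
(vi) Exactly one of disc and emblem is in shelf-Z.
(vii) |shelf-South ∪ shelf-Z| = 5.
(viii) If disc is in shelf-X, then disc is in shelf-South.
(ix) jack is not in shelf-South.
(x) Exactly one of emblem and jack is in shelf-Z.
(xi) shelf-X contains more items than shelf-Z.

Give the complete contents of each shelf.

shelf-Z = {disc, jack}; shelf-X = {badge, disc, jack}; shelf-South = {badge, disc, emblem, nozzle}

From (ix): jack ∉ shelf-South.
Suppose nozzle ∈ shelf-Z: no assignment then satisfies all the clues, so nozzle ∉ shelf-Z.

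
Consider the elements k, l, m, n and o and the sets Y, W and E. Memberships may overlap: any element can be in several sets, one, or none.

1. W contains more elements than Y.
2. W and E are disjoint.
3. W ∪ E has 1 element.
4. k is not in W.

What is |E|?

0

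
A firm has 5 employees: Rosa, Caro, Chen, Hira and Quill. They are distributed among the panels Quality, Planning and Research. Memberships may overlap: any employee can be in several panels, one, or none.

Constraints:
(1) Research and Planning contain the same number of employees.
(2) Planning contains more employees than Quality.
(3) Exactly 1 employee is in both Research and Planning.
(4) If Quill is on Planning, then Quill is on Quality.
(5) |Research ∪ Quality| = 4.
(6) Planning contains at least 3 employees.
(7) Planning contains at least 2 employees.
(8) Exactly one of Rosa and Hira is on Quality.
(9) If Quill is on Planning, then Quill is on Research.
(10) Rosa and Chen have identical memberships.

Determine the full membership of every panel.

Quality = {Hira, Quill}; Planning = {Caro, Hira, Quill}; Research = {Chen, Quill, Rosa}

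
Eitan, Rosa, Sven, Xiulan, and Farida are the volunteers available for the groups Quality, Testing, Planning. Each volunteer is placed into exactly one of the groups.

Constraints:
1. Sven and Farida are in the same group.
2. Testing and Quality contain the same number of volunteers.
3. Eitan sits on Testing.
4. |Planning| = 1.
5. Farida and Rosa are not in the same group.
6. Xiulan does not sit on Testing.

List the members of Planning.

Planning = {Xiulan}

From (3): Eitan ∈ Testing.
From (6): Xiulan ∉ Testing.
Suppose Rosa ∈ Planning: no assignment then satisfies all the clues, so Rosa ∉ Planning.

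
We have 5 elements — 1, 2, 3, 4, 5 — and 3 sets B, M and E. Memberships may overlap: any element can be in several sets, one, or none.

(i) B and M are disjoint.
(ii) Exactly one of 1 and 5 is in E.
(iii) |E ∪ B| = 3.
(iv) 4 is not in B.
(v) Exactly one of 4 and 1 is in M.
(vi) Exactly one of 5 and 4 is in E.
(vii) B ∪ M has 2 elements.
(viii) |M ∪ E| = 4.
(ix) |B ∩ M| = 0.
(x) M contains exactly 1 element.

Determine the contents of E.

E = {2, 3, 5}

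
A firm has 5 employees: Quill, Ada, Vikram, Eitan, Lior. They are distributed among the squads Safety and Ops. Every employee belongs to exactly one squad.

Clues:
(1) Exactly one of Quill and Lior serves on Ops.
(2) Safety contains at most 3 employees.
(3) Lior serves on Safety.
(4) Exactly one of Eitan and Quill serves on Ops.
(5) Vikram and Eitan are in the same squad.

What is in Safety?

Safety = {Eitan, Lior, Vikram}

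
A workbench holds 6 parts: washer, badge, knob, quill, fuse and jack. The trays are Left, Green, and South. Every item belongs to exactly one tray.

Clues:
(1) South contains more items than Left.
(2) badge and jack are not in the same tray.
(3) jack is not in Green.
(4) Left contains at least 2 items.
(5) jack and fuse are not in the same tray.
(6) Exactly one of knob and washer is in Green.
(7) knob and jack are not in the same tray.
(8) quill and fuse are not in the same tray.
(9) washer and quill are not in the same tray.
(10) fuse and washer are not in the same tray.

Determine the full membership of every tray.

Left = {jack, quill}; Green = {washer}; South = {badge, fuse, knob}

From (3): jack ∉ Green.
Suppose washer ∈ Left: no assignment then satisfies all the clues, so washer ∉ Left.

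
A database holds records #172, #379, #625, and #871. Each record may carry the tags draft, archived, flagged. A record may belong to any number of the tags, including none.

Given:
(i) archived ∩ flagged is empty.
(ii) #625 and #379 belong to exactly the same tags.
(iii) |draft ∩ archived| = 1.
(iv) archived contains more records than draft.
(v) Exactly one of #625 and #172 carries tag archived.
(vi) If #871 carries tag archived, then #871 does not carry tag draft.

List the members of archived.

archived = {#172, #871}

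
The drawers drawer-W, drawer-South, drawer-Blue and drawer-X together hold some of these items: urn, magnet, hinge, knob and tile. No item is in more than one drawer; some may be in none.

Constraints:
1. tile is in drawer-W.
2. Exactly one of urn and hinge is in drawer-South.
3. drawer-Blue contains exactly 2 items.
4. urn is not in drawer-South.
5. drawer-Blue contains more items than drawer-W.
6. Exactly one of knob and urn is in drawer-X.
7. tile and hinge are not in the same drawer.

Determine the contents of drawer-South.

drawer-South = {hinge}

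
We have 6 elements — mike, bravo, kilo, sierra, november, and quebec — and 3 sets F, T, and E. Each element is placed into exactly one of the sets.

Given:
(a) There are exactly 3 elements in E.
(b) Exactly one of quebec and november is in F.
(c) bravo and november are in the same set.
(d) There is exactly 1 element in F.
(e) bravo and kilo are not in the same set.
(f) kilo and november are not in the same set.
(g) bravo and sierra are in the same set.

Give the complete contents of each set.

F = {quebec}; T = {kilo, mike}; E = {bravo, november, sierra}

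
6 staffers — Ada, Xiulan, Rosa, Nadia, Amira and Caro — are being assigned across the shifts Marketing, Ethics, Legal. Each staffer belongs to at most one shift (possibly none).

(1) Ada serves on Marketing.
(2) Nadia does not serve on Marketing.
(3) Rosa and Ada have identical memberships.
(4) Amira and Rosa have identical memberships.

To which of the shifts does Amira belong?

From (1): Ada ∈ Marketing.
From (2): Nadia ∉ Marketing.
(3): Rosa matches Ada: Rosa ∈ Marketing.
(4): Amira matches Rosa: Amira ∈ Marketing.

Amira: Marketing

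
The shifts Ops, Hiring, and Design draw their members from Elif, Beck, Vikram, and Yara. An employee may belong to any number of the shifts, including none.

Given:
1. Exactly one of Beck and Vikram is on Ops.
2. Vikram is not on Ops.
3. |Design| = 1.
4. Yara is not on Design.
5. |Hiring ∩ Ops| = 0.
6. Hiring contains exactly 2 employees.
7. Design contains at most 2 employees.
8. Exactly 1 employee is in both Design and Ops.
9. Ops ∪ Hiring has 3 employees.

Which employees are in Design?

Design = {Beck}

From (2): Vikram ∉ Ops.
From (4): Yara ∉ Design.
(1) (exactly one): Beck ∈ Ops.
Suppose Elif ∈ Design: no assignment then satisfies all the clues, so Elif ∉ Design.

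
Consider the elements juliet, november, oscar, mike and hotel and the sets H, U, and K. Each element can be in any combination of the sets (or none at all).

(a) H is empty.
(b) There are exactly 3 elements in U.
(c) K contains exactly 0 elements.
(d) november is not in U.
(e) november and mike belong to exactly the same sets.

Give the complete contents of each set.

From (d): november ∉ U.
(a): H already has 0, so the rest are out.
(c): K already has 0, so the rest are out.
(e): mike matches november: mike ∉ U.
(b): only 3 candidates remain for U, so all are in.

H = {}; U = {hotel, juliet, oscar}; K = {}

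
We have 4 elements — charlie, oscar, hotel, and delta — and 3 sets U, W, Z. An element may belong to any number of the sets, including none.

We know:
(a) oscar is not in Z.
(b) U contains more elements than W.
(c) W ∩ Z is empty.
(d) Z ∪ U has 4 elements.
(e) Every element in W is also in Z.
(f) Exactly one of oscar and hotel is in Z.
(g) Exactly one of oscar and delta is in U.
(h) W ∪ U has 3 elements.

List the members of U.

U = {charlie, hotel, oscar}

From (a): oscar ∉ Z.
(e) contrapositive: oscar ∉ W.
(f) (exactly one): hotel ∈ Z.
(c) (disjoint): hotel ∉ W.
Suppose charlie ∉ U: no assignment then satisfies all the clues, so charlie ∈ U.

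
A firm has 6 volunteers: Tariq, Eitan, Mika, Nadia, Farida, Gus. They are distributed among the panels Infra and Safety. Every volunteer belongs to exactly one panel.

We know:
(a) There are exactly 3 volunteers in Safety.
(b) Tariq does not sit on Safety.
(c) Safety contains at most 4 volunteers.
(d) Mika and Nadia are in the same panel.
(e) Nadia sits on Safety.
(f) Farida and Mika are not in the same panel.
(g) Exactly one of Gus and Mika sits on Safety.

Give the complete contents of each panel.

Infra = {Farida, Gus, Tariq}; Safety = {Eitan, Mika, Nadia}

From (b): Tariq ∉ Safety.
From (e): Nadia ∈ Safety.
(d): Mika matches Nadia: Mika ∉ Infra.
(d): Mika matches Nadia: Mika ∈ Safety.
(f): Farida ∉ Safety.
(g) (exactly one): Gus ∉ Safety.
Only one panel left: Tariq ∈ Infra.
Only one panel left: Farida ∈ Infra.
Only one panel left: Gus ∈ Infra.
(a): only 3 candidates remain for Safety, so all are in.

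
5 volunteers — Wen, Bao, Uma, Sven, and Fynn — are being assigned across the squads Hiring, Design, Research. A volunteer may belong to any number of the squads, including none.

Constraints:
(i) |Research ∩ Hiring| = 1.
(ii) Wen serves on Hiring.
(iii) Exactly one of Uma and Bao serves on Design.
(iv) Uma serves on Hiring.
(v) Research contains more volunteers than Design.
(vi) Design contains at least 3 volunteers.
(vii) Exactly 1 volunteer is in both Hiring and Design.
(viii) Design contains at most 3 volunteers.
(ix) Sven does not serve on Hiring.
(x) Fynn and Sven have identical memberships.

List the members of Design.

Design = {Fynn, Sven, Uma}

From (ii): Wen ∈ Hiring.
From (iv): Uma ∈ Hiring.
From (ix): Sven ∉ Hiring.
(x): Fynn matches Sven: Fynn ∉ Hiring.
Suppose Wen ∈ Design: no assignment then satisfies all the clues, so Wen ∉ Design.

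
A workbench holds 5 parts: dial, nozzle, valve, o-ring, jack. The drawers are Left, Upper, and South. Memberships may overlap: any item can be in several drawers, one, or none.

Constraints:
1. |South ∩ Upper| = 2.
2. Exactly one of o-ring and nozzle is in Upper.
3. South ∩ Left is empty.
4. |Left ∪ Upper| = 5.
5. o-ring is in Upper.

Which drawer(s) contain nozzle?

nozzle: Left

From (5): o-ring ∈ Upper.
(2) (exactly one): nozzle ∉ Upper.
Suppose nozzle ∉ Left: no assignment then satisfies all the clues, so nozzle ∈ Left.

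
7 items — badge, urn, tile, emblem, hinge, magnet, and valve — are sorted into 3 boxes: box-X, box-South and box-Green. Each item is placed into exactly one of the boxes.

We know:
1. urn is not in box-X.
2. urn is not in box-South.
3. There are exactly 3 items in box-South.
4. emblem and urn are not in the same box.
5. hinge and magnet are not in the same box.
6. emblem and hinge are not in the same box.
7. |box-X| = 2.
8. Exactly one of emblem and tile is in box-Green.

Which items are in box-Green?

box-Green = {tile, urn}

From (1): urn ∉ box-X.
From (2): urn ∉ box-South.
Only one box left: urn ∈ box-Green.
(4): emblem ∉ box-Green.
(8) (exactly one): tile ∈ box-Green.
Suppose badge ∈ box-Green: no assignment then satisfies all the clues, so badge ∉ box-Green.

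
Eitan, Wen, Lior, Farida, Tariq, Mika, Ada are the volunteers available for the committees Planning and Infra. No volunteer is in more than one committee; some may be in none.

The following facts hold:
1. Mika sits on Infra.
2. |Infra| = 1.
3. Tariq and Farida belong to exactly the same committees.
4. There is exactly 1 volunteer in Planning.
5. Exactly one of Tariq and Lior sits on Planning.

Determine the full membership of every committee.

Planning = {Lior}; Infra = {Mika}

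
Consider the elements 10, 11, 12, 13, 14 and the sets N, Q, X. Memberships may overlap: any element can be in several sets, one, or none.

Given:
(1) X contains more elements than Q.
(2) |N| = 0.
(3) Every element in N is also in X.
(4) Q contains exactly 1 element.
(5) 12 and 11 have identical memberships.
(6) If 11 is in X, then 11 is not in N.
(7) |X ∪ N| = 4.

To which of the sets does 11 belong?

11: X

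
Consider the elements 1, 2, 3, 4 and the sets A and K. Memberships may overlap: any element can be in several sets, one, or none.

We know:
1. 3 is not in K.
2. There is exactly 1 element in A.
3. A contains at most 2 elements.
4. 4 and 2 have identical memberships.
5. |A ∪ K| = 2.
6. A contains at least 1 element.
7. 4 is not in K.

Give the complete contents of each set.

A = {3}; K = {1}

From (1): 3 ∉ K.
From (7): 4 ∉ K.
(4): 2 matches 4: 2 ∉ K.
Suppose 1 ∈ A: no assignment then satisfies all the clues, so 1 ∉ A.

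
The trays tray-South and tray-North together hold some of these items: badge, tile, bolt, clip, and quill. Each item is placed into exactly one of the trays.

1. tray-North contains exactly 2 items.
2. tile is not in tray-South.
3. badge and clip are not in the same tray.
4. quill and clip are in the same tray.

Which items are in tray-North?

tray-North = {badge, tile}

From (2): tile ∉ tray-South.
Only one tray left: tile ∈ tray-North.
Suppose badge ∉ tray-North: no assignment then satisfies all the clues, so badge ∈ tray-North.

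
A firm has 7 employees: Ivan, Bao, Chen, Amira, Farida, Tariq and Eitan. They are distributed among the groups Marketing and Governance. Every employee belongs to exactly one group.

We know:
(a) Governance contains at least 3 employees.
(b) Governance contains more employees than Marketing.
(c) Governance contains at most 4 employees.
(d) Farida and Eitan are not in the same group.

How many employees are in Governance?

4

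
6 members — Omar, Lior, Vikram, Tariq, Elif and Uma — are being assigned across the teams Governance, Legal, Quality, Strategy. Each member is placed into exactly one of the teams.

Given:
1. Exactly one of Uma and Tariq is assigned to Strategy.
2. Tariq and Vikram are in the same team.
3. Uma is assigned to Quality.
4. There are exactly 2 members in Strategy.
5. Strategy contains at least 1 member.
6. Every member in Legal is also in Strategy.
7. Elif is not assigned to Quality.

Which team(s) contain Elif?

From (3): Uma ∈ Quality.
From (7): Elif ∉ Quality.
(1) (exactly one): Tariq ∈ Strategy.
(2): Vikram matches Tariq: Vikram ∉ Governance.
(2): Vikram matches Tariq: Vikram ∉ Legal.
(2): Vikram matches Tariq: Vikram ∉ Quality.
(2): Vikram matches Tariq: Vikram ∈ Strategy.
(4): Strategy already has 2, so the rest are out.
(6) contrapositive: Omar ∉ Legal.
(6) contrapositive: Lior ∉ Legal.
(6) contrapositive: Elif ∉ Legal.
Only one team left: Elif ∈ Governance.

Elif: Governance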